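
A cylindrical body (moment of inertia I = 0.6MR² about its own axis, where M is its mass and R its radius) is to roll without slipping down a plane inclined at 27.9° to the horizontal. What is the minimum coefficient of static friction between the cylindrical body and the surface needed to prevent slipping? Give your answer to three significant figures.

μ_min ≈ 0.199

The moment of inertia is 0.6MR², giving k ≡ I/(MR²) = 0.6.
Newton's second law down the slope: Mg sinθ − f = Ma. The torque equation fR = Iα (with α = a/R) gives f = kMa.
These give a = g sinθ/(1+k) and the required friction f = kMg sinθ/(1+k).
The normal force is N = Mg cosθ, so μ_min = f/N = k tanθ/(1+k).
μ_min = 0.6 × tan27.9° / 1.6 ≈ 0.199.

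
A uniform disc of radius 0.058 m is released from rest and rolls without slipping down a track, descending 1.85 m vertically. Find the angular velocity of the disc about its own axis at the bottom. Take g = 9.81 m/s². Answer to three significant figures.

ω ≈ 84.8 rad/s

The moment of inertia is (1/2)MR², giving k ≡ I/(MR²) = 0.5.
Since it rolls without slipping, ω = v/R and KE = ½Mv² + ½Iω² = ½(1+k)Mv² = (3/4)Mv².
Energy conservation Mgh = ½(1+k)Mv² gives v = √(2gh/(1+k)) = √(2 × 9.81 × 1.85 / 1.5) = 4.919 m/s.
The angular speed follows from ω = v/R = 4.919/0.058 ≈ 84.8 rad/s.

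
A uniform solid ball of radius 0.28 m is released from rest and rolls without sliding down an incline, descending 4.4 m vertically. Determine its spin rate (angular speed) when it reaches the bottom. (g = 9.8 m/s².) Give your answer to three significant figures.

ω ≈ 28.0 rad/s

The moment of inertia is (2/5)MR², giving k ≡ I/(MR²) = 0.4.
Since it rolls without slipping, ω = v/R and KE = ½Mv² + ½Iω² = ½(1+k)Mv² = (7/10)Mv².
Energy conservation Mgh = ½(1+k)Mv² gives v = √(2gh/(1+k)) = √(2 × 9.8 × 4.4 / 1.4) = 7.849 m/s.
Then ω = v/R = 7.849 / 0.28 ≈ 28.0 rad/s.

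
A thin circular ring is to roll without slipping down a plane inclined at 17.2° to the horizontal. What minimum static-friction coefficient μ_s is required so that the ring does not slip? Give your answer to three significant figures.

Here I = MR², so the shape factor k = I/(MR²) = 1.
Translational: Mg sinθ − f = Ma. Rotational about the CM: fR = Iα = kMRa, so f = kMa.
These give a = g sinθ/(1+k) and the required friction f = kMg sinθ/(1+k).
The normal force is N = Mg cosθ, so μ_min = f/N = k tanθ/(1+k).
μ_min = 1 × tan17.2° / 2 ≈ 0.155.

μ_min ≈ 0.155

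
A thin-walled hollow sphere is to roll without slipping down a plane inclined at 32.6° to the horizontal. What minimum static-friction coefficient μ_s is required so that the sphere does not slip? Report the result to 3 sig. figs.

μ_min ≈ 0.256

For this body I = (2/3)MR², i.e. k = I/(MR²) = 2/3.
Newton's second law down the slope: Mg sinθ − f = Ma. The torque equation fR = Iα (with α = a/R) gives f = kMa.
These give a = g sinθ/(1+k) and the required friction f = kMg sinθ/(1+k).
The normal force is N = Mg cosθ, so μ_min = f/N = k tanθ/(1+k).
μ_min = (2/3) × tan32.6° / 1.667 ≈ 0.256.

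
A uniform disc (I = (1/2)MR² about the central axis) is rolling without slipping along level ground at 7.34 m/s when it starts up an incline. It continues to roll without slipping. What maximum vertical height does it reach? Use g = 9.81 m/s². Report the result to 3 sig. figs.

h ≈ 4.12 m

For this body I = (1/2)MR², i.e. k = I/(MR²) = 0.5.
Rolling without slipping gives ω = v/R, so the total kinetic energy is ½Mv² + ½Iω² = ½(1+k)Mv² = (3/4)Mv².
All of this converts to potential energy at the highest point: (3/4)Mv₀² = Mgh.
Thus h = (1+k)v₀²/(2g) = 1.5 × 7.34² / (2 × 9.81) ≈ 4.12 m.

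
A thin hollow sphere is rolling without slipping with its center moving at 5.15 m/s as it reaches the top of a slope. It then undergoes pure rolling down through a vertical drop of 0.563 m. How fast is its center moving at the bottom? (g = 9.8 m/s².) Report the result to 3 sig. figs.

With I = (2/3)MR², the ratio k = I/(MR²) is 2/3.
Rolling without slipping gives ω = v/R, so the total kinetic energy is ½Mv² + ½Iω² = ½(1+k)Mv² = (5/6)Mv².
Conserving energy between top and bottom: (5/6)Mv² = (5/6)Mv₀² + Mgh, hence v² = v₀² + 2gh/(1+k).
v = √(5.15² + 2×9.8×0.563/1.667) = √33.14 ≈ 5.76 m/s.

v ≈ 5.76 m/s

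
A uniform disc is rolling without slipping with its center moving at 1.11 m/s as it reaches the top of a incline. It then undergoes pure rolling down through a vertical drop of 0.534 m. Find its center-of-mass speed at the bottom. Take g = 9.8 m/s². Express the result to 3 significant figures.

v ≈ 2.87 m/s

For this body I = (1/2)MR², i.e. k = I/(MR²) = 0.5.
The rolling condition ω = v/R makes the rotational term ½I(v/R)² = ½kMv², so KE_total = ½(1+k)Mv² = (3/4)Mv².
Conserving energy between top and bottom: (3/4)Mv² = (3/4)Mv₀² + Mgh, hence v² = v₀² + 2gh/(1+k).
v = √(1.11² + 2×9.8×0.534/1.5) = √8.21 ≈ 2.87 m/s.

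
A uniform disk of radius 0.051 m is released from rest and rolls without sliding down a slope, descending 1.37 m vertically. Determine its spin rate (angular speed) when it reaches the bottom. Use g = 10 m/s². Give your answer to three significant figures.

ω ≈ 83.8 rad/s

With I = (1/2)MR², the ratio k = I/(MR²) is 0.5.
Rolling without slipping gives ω = v/R, so the total kinetic energy is ½Mv² + ½Iω² = ½(1+k)Mv² = (3/4)Mv².
Energy conservation Mgh = ½(1+k)Mv² gives v = √(2gh/(1+k)) = √(2 × 10 × 1.37 / 1.5) = 4.274 m/s.
Then ω = v/R = 4.274 / 0.051 ≈ 83.8 rad/s.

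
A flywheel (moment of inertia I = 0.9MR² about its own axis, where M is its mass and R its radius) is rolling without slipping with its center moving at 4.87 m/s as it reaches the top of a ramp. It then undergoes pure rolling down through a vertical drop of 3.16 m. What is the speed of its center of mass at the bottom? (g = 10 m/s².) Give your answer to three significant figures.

For this body I = 0.9MR², i.e. k = I/(MR²) = 0.9.
Since it rolls without slipping, ω = v/R and KE = ½Mv² + ½Iω² = ½(1+k)Mv² = (19/20)Mv².
Energy conservation: (19/20)Mv₀² + Mgh = (19/20)Mv², so v² = v₀² + 2gh/(1+k).
v = √(4.87² + 2×10×3.16/1.9) = √56.98 ≈ 7.55 m/s.

v ≈ 7.55 m/s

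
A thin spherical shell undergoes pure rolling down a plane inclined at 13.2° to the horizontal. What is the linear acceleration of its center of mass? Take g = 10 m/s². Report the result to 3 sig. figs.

Here I = (2/3)MR², so the shape factor k = I/(MR²) = 2/3.
Along the incline Mg sinθ − f = Ma, and torque about the center fR = Iα = kMR²(a/R) gives f = kMa.
Eliminating f: Mg sinθ = (1+k)Ma, so a = g sinθ/(1+k) = 10 × sin13.2° / 1.667 ≈ 1.37 m/s².

a ≈ 1.37 m/s²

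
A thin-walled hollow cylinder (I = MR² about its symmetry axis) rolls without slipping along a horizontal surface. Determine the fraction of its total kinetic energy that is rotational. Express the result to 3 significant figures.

Here I = MR², so the shape factor k = I/(MR²) = 1.
With ω = v/R, KE_trans = ½Mv² and KE_rot = ½Iω² = ½kMv², so KE_total = ½(1+k)Mv².
The rotational fraction is therefore k/(1+k) = 1/2 ≈ 0.500.

fraction ≈ 0.500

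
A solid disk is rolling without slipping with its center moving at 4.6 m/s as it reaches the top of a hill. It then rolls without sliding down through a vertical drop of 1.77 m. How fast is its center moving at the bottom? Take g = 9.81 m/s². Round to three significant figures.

Here I = (1/2)MR², so the shape factor k = I/(MR²) = 0.5.
The rolling condition ω = v/R makes the rotational term ½I(v/R)² = ½kMv², so KE_total = ½(1+k)Mv² = (3/4)Mv².
Energy conservation: (3/4)Mv₀² + Mgh = (3/4)Mv², so v² = v₀² + 2gh/(1+k).
v = √(4.6² + 2×9.81×1.77/1.5) = √44.31 ≈ 6.66 m/s.

v ≈ 6.66 m/s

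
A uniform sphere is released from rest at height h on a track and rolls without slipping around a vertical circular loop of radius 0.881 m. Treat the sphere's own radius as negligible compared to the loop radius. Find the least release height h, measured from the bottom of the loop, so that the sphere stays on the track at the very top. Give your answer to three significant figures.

h_min ≈ 2.38 m

The moment of inertia is (2/5)MR², giving k ≡ I/(MR²) = 0.4.
At the top, contact is just lost when gravity alone supplies the centripetal force: Mg = Mv_top²/r, i.e. v_top² = gr.
With ω = v/R, the kinetic energy at speed v is ½(1+k)Mv² = (7/10)Mv².
Energy conservation from release (height h) to the top (height 2r): Mgh = Mg(2r) + (7/10)M·gr.
Thus h_min = 2r + (1+k)r/2 = r(2 + 1.4/2) = 0.881 × 2.7 ≈ 2.38 m.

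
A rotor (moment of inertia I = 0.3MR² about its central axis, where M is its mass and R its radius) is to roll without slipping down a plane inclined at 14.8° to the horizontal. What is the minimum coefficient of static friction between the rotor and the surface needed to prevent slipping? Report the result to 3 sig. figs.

μ_min ≈ 0.0610

With I = 0.3MR², the ratio k = I/(MR²) is 0.3.
Translational: Mg sinθ − f = Ma. Rotational about the CM: fR = Iα = kMRa, so f = kMa.
These give a = g sinθ/(1+k) and the required friction f = kMg sinθ/(1+k).
With N = Mg cosθ, the no-slip condition f ≤ μN gives μ_min = f/N = k tanθ/(1+k).
μ_min = 0.3 × tan14.8° / 1.3 ≈ 0.0610.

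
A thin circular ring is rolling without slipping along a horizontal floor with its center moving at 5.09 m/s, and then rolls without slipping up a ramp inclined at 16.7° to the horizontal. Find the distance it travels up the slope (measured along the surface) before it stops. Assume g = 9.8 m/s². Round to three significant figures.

d ≈ 9.20 m

The moment of inertia is MR², giving k ≡ I/(MR²) = 1.
Since it rolls without slipping, ω = v/R and KE = ½Mv² + ½Iω² = ½(1+k)Mv² = Mv².
Setting this equal to Mgh gives the vertical rise h = (1+k)v₀²/(2g) = 2×5.09²/(2×9.8) = 2.644 m.
The distance along the slope is d = h/sinθ = 2.644/sin16.7° ≈ 9.20 m.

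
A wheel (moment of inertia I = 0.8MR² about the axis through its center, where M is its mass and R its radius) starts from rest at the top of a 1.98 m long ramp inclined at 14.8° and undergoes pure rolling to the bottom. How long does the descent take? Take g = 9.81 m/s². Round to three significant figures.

t ≈ 1.69 s

With I = 0.8MR², the ratio k = I/(MR²) is 0.8.
Along the incline Mg sinθ − f = Ma, and torque about the center fR = Iα = kMR²(a/R) gives f = kMa.
Hence a = g sinθ/(1+k) = 9.81×sin14.8°/1.8 = 1.392 m/s².
With constant a from rest, t = √(2L/a) = √(2·1.98/1.392) ≈ 1.69 s.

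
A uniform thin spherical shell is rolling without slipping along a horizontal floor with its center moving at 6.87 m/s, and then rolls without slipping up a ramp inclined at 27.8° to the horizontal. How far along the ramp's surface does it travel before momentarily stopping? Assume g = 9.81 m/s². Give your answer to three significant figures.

d ≈ 8.60 m

With I = (2/3)MR², the ratio k = I/(MR²) is 2/3.
Rolling without slipping gives ω = v/R, so the total kinetic energy is ½Mv² + ½Iω² = ½(1+k)Mv² = (5/6)Mv².
Setting this equal to Mgh gives the vertical rise h = (1+k)v₀²/(2g) = 1.667×6.87²/(2×9.81) = 4.009 m.
The distance along the slope is d = h/sinθ = 4.009/sin27.8° ≈ 8.60 m.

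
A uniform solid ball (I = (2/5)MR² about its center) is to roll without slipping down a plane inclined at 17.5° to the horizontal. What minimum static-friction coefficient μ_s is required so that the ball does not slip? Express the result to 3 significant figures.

For this body I = (2/5)MR², i.e. k = I/(MR²) = 0.4.
Newton's second law down the slope: Mg sinθ − f = Ma. The torque equation fR = Iα (with α = a/R) gives f = kMa.
These give a = g sinθ/(1+k) and the required friction f = kMg sinθ/(1+k).
The normal force is N = Mg cosθ, so μ_min = f/N = k tanθ/(1+k).
μ_min = 0.4 × tan17.5° / 1.4 ≈ 0.0901.

μ_min ≈ 0.0901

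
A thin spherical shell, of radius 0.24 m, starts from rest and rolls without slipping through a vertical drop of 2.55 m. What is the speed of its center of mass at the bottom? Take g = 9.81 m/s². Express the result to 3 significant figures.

v ≈ 5.48 m/s

The moment of inertia is (2/3)MR², giving k ≡ I/(MR²) = 2/3.
Pure rolling means v = ωR; then KE = ½Mv² + ½I(v/R)² = ½(1+k)Mv² = (5/6)Mv².
Setting Mgh = (5/6)Mv² gives v = √(2gh/(1+k)) = √(2·9.81·2.55/1.667) ≈ 5.48 m/s.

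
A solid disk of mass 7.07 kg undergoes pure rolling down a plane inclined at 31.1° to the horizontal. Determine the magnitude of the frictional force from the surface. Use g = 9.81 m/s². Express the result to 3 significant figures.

f ≈ 11.9 N

Here I = (1/2)MR², so the shape factor k = I/(MR²) = 0.5.
Translational: Mg sinθ − f = Ma. Rotational about the CM: fR = Iα = kMRa, so f = kMa.
Combining, a = g sinθ/(1+k) and f = kMa = kMg sinθ/(1+k).
f = 0.5 × 7.07 × 9.81 × sin31.1° / 1.5 ≈ 11.9 N.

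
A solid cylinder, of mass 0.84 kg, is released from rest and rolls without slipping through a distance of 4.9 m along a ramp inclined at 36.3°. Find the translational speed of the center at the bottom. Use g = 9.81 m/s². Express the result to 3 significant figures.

With I = (1/2)MR², the ratio k = I/(MR²) is 0.5.
Pure rolling means v = ωR; then KE = ½Mv² + ½I(v/R)² = ½(1+k)Mv² = (3/4)Mv².
The vertical drop is h = L sinθ = 4.9 × sin36.3° = 2.901 m.
Energy conservation: Mgh = (3/4)Mv², so v = √(2gh/(1+k)) = √(2 × 9.81 × 2.901 / 1.5) ≈ 6.16 m/s.

v ≈ 6.16 m/s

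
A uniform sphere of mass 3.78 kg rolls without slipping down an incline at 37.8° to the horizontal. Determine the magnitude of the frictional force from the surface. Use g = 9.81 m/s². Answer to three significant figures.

f ≈ 6.49 N

Here I = (2/5)MR², so the shape factor k = I/(MR²) = 0.4.
Along the incline Mg sinθ − f = Ma, and torque about the center fR = Iα = kMR²(a/R) gives f = kMa.
Combining, a = g sinθ/(1+k) and f = kMa = kMg sinθ/(1+k).
f = 0.4 × 3.78 × 9.81 × sin37.8° / 1.4 ≈ 6.49 N.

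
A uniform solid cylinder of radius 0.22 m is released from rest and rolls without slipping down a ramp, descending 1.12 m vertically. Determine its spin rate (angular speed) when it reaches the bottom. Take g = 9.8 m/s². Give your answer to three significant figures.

With I = (1/2)MR², the ratio k = I/(MR²) is 0.5.
Pure rolling means v = ωR; then KE = ½Mv² + ½I(v/R)² = ½(1+k)Mv² = (3/4)Mv².
Energy conservation Mgh = ½(1+k)Mv² gives v = √(2gh/(1+k)) = √(2 × 9.8 × 1.12 / 1.5) = 3.826 m/s.
Then ω = v/R = 3.826 / 0.22 ≈ 17.4 rad/s.

ω ≈ 17.4 rad/s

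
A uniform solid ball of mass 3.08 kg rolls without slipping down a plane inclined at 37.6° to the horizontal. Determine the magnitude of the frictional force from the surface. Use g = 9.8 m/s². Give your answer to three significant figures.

f ≈ 5.26 N

Here I = (2/5)MR², so the shape factor k = I/(MR²) = 0.4.
Translational: Mg sinθ − f = Ma. Rotational about the CM: fR = Iα = kMRa, so f = kMa.
Combining, a = g sinθ/(1+k) and f = kMa = kMg sinθ/(1+k).
f = 0.4 × 3.08 × 9.8 × sin37.6° / 1.4 ≈ 5.26 N.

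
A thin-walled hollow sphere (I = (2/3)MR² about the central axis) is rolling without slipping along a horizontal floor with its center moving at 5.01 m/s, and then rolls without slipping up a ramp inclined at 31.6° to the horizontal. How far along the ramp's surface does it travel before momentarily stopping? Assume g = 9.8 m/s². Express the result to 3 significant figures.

For this body I = (2/3)MR², i.e. k = I/(MR²) = 2/3.
Pure rolling means v = ωR; then KE = ½Mv² + ½I(v/R)² = ½(1+k)Mv² = (5/6)Mv².
Setting this equal to Mgh gives the vertical rise h = (1+k)v₀²/(2g) = 1.667×5.01²/(2×9.8) = 2.134 m.
Along the incline, d = h/sinθ = 2.134/sin31.6° ≈ 4.07 m.

d ≈ 4.07 m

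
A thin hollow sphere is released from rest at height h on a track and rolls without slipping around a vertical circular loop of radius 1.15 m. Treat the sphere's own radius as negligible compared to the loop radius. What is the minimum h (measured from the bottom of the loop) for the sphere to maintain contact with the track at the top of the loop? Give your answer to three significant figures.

h_min ≈ 3.26 m

Here I = (2/3)MR², so the shape factor k = I/(MR²) = 2/3.
At the top of the loop, the minimum-contact condition is Mg = Mv_top²/r, so v_top² = gr.
With ω = v/R, the kinetic energy at speed v is ½(1+k)Mv² = (5/6)Mv².
Energy conservation from release (height h) to the top (height 2r): Mgh = Mg(2r) + (5/6)M·gr.
Thus h_min = 2r + (1+k)r/2 = r(2 + 1.667/2) = 1.15 × 2.833 ≈ 3.26 m.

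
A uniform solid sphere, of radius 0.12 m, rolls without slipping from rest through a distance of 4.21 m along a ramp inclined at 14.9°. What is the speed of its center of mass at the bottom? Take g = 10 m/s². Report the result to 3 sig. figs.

v ≈ 3.93 m/s

With I = (2/5)MR², the ratio k = I/(MR²) is 0.4.
The rolling condition ω = v/R makes the rotational term ½I(v/R)² = ½kMv², so KE_total = ½(1+k)Mv² = (7/10)Mv².
The vertical drop is h = L sinθ = 4.21 × sin14.9° = 1.083 m.
Setting Mgh = (7/10)Mv² gives v = √(2gh/(1+k)) = √(2·10·1.083/1.4) ≈ 3.93 m/s.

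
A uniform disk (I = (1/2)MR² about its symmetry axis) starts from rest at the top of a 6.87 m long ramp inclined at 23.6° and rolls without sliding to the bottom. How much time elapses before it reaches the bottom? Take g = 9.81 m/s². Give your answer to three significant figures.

t ≈ 2.29 s

The moment of inertia is (1/2)MR², giving k ≡ I/(MR²) = 0.5.
Newton's second law down the slope: Mg sinθ − f = Ma. The torque equation fR = Iα (with α = a/R) gives f = kMa.
Hence a = g sinθ/(1+k) = 9.81×sin23.6°/1.5 = 2.618 m/s².
With constant a from rest, t = √(2L/a) = √(2·6.87/2.618) ≈ 2.29 s.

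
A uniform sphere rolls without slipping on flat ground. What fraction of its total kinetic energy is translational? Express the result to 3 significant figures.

fraction ≈ 0.714

With I = (2/5)MR², the ratio k = I/(MR²) is 0.4.
With ω = v/R, KE_trans = ½Mv² and KE_rot = ½Iω² = ½kMv², so KE_total = ½(1+k)Mv².
The translational fraction is therefore 1/(1+k) = 1/1.4 ≈ 0.714.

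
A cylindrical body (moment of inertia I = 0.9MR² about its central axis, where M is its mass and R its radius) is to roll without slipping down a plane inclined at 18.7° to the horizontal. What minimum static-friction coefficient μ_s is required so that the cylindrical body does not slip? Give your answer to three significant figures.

μ_min ≈ 0.160

The moment of inertia is 0.9MR², giving k ≡ I/(MR²) = 0.9.
Translational: Mg sinθ − f = Ma. Rotational about the CM: fR = Iα = kMRa, so f = kMa.
These give a = g sinθ/(1+k) and the required friction f = kMg sinθ/(1+k).
With N = Mg cosθ, the no-slip condition f ≤ μN gives μ_min = f/N = k tanθ/(1+k).
μ_min = 0.9 × tan18.7° / 1.9 ≈ 0.160.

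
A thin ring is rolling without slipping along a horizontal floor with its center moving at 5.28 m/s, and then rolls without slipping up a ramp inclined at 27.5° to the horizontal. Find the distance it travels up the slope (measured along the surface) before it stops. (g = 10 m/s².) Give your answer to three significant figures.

With I = MR², the ratio k = I/(MR²) is 1.
Pure rolling means v = ωR; then KE = ½Mv² + ½I(v/R)² = ½(1+k)Mv² = Mv².
Setting this equal to Mgh gives the vertical rise h = (1+k)v₀²/(2g) = 2×5.28²/(2×10) = 2.788 m.
The distance along the slope is d = h/sinθ = 2.788/sin27.5° ≈ 6.04 m.

d ≈ 6.04 m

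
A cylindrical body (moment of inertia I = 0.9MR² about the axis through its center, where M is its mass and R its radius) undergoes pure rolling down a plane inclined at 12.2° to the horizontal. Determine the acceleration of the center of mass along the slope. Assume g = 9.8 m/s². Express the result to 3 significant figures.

a ≈ 1.09 m/s²

Here I = 0.9MR², so the shape factor k = I/(MR²) = 0.9.
Newton's second law down the slope: Mg sinθ − f = Ma. The torque equation fR = Iα (with α = a/R) gives f = kMa.
Eliminating f: Mg sinθ = (1+k)Ma, so a = g sinθ/(1+k) = 9.8 × sin12.2° / 1.9 ≈ 1.09 m/s².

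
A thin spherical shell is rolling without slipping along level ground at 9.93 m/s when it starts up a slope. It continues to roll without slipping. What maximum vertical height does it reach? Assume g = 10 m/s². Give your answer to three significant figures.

Here I = (2/3)MR², so the shape factor k = I/(MR²) = 2/3.
Rolling without slipping gives ω = v/R, so the total kinetic energy is ½Mv² + ½Iω² = ½(1+k)Mv² = (5/6)Mv².
At the top the kinetic energy is zero, so (5/6)Mv₀² = Mgh.
Thus h = (1+k)v₀²/(2g) = 1.667 × 9.93² / (2 × 10) ≈ 8.22 m.

h ≈ 8.22 m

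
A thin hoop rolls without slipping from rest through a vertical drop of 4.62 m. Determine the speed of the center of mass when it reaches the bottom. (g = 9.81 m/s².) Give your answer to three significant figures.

v ≈ 6.73 m/s

The moment of inertia is MR², giving k ≡ I/(MR²) = 1.
Since it rolls without slipping, ω = v/R and KE = ½Mv² + ½Iω² = ½(1+k)Mv² = Mv².
Setting Mgh = Mv² gives v = √(2gh/(1+k)) = √(2·9.81·4.62/2) ≈ 6.73 m/s.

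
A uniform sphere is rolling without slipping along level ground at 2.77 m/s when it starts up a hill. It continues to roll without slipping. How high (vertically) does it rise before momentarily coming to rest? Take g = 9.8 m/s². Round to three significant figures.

Here I = (2/5)MR², so the shape factor k = I/(MR²) = 0.4.
Rolling without slipping gives ω = v/R, so the total kinetic energy is ½Mv² + ½Iω² = ½(1+k)Mv² = (7/10)Mv².
All of this converts to potential energy at the highest point: (7/10)Mv₀² = Mgh.
Thus h = (1+k)v₀²/(2g) = 1.4 × 2.77² / (2 × 9.8) ≈ 0.548 m.

h ≈ 0.548 m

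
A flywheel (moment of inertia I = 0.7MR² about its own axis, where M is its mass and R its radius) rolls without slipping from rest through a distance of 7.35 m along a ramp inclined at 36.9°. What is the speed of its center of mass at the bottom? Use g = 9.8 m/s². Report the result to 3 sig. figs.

The moment of inertia is 0.7MR², giving k ≡ I/(MR²) = 0.7.
The rolling condition ω = v/R makes the rotational term ½I(v/R)² = ½kMv², so KE_total = ½(1+k)Mv² = (17/20)Mv².
The vertical drop is h = L sinθ = 7.35 × sin36.9° = 4.413 m.
Setting Mgh = (17/20)Mv² gives v = √(2gh/(1+k)) = √(2·9.8·4.413/1.7) ≈ 7.13 m/s.

v ≈ 7.13 m/s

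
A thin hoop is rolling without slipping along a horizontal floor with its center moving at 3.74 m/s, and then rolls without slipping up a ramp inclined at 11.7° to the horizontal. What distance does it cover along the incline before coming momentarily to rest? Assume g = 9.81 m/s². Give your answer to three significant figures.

d ≈ 7.03 m

With I = MR², the ratio k = I/(MR²) is 1.
Rolling without slipping gives ω = v/R, so the total kinetic energy is ½Mv² + ½Iω² = ½(1+k)Mv² = Mv².
Setting this equal to Mgh gives the vertical rise h = (1+k)v₀²/(2g) = 2×3.74²/(2×9.81) = 1.426 m.
The distance along the slope is d = h/sinθ = 1.426/sin11.7° ≈ 7.03 m.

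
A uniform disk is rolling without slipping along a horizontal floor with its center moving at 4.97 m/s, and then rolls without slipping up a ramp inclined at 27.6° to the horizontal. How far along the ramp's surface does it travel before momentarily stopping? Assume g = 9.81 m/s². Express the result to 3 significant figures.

Here I = (1/2)MR², so the shape factor k = I/(MR²) = 0.5.
Pure rolling means v = ωR; then KE = ½Mv² + ½I(v/R)² = ½(1+k)Mv² = (3/4)Mv².
Setting this equal to Mgh gives the vertical rise h = (1+k)v₀²/(2g) = 1.5×4.97²/(2×9.81) = 1.888 m.
The distance along the slope is d = h/sinθ = 1.888/sin27.6° ≈ 4.08 m.

d ≈ 4.08 m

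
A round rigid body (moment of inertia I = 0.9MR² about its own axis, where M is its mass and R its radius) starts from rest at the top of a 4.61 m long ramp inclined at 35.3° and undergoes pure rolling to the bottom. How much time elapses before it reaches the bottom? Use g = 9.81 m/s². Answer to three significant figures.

For this body I = 0.9MR², i.e. k = I/(MR²) = 0.9.
Translational: Mg sinθ − f = Ma. Rotational about the CM: fR = Iα = kMRa, so f = kMa.
Hence a = g sinθ/(1+k) = 9.81×sin35.3°/1.9 = 2.984 m/s².
Starting from rest, L = ½at², so t = √(2L/a) = √(2×4.61/2.984) ≈ 1.76 s.

t ≈ 1.76 s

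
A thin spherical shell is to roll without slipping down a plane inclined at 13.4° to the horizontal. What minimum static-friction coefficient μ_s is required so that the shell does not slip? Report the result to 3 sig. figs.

μ_min ≈ 0.0953

For this body I = (2/3)MR², i.e. k = I/(MR²) = 2/3.
Along the incline Mg sinθ − f = Ma, and torque about the center fR = Iα = kMR²(a/R) gives f = kMa.
These give a = g sinθ/(1+k) and the required friction f = kMg sinθ/(1+k).
The normal force is N = Mg cosθ, so μ_min = f/N = k tanθ/(1+k).
μ_min = (2/3) × tan13.4° / 1.667 ≈ 0.0953.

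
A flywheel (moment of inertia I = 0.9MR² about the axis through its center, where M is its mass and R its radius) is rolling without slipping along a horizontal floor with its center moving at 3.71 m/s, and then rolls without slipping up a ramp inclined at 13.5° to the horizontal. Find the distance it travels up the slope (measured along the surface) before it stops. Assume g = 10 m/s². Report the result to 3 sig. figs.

d ≈ 5.60 m

For this body I = 0.9MR², i.e. k = I/(MR²) = 0.9.
Pure rolling means v = ωR; then KE = ½Mv² + ½I(v/R)² = ½(1+k)Mv² = (19/20)Mv².
Setting this equal to Mgh gives the vertical rise h = (1+k)v₀²/(2g) = 1.9×3.71²/(2×10) = 1.308 m.
The distance along the slope is d = h/sinθ = 1.308/sin13.5° ≈ 5.60 m.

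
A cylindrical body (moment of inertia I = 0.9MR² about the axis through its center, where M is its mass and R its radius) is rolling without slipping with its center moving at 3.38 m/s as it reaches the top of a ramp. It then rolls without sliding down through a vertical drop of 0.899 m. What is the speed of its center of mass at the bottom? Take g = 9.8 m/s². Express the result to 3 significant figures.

v ≈ 4.55 m/s

For this body I = 0.9MR², i.e. k = I/(MR²) = 0.9.
Since it rolls without slipping, ω = v/R and KE = ½Mv² + ½Iω² = ½(1+k)Mv² = (19/20)Mv².
Energy conservation: (19/20)Mv₀² + Mgh = (19/20)Mv², so v² = v₀² + 2gh/(1+k).
v = √(3.38² + 2×9.8×0.899/1.9) = √20.7 ≈ 4.55 m/s.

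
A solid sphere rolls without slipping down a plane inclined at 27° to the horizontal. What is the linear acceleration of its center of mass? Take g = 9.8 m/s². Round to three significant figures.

a ≈ 3.18 m/s²

Here I = (2/5)MR², so the shape factor k = I/(MR²) = 0.4.
Newton's second law down the slope: Mg sinθ − f = Ma. The torque equation fR = Iα (with α = a/R) gives f = kMa.
Eliminating f: Mg sinθ = (1+k)Ma, so a = g sinθ/(1+k) = 9.8 × sin27° / 1.4 ≈ 3.18 m/s².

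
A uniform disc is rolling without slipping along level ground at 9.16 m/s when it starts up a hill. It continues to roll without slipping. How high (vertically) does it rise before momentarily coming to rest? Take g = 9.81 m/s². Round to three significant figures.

Here I = (1/2)MR², so the shape factor k = I/(MR²) = 0.5.
Rolling without slipping gives ω = v/R, so the total kinetic energy is ½Mv² + ½Iω² = ½(1+k)Mv² = (3/4)Mv².
At the top the kinetic energy is zero, so (3/4)Mv₀² = Mgh.
Thus h = (1+k)v₀²/(2g) = 1.5 × 9.16² / (2 × 9.81) ≈ 6.41 m.

h ≈ 6.41 m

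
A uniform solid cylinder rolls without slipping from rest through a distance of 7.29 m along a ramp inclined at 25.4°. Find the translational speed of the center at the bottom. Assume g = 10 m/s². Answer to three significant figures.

v ≈ 6.46 m/s

For this body I = (1/2)MR², i.e. k = I/(MR²) = 0.5.
Since it rolls without slipping, ω = v/R and KE = ½Mv² + ½Iω² = ½(1+k)Mv² = (3/4)Mv².
The vertical drop is h = L sinθ = 7.29 × sin25.4° = 3.127 m.
Setting Mgh = (3/4)Mv² gives v = √(2gh/(1+k)) = √(2·10·3.127/1.5) ≈ 6.46 m/s.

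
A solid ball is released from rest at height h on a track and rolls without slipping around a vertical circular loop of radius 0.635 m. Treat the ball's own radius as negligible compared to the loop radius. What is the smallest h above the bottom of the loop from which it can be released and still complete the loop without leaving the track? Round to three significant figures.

Here I = (2/5)MR², so the shape factor k = I/(MR²) = 0.4.
At the top of the loop, the minimum-contact condition is Mg = Mv_top²/r, so v_top² = gr.
With ω = v/R, the kinetic energy at speed v is ½(1+k)Mv² = (7/10)Mv².
Energy conservation from release (height h) to the top (height 2r): Mgh = Mg(2r) + (7/10)M·gr.
Thus h_min = 2r + (1+k)r/2 = r(2 + 1.4/2) = 0.635 × 2.7 ≈ 1.71 m.

h_min ≈ 1.71 m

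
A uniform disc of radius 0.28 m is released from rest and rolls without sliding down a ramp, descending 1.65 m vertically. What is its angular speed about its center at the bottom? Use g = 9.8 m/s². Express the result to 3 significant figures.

ω ≈ 16.6 rad/s

For this body I = (1/2)MR², i.e. k = I/(MR²) = 0.5.
Pure rolling means v = ωR; then KE = ½Mv² + ½I(v/R)² = ½(1+k)Mv² = (3/4)Mv².
Energy conservation Mgh = ½(1+k)Mv² gives v = √(2gh/(1+k)) = √(2 × 9.8 × 1.65 / 1.5) = 4.643 m/s.
Then ω = v/R = 4.643 / 0.28 ≈ 16.6 rad/s.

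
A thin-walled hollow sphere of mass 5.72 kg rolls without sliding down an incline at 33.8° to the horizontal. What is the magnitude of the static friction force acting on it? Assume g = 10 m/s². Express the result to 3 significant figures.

f ≈ 12.7 N

For this body I = (2/3)MR², i.e. k = I/(MR²) = 2/3.
Along the incline Mg sinθ − f = Ma, and torque about the center fR = Iα = kMR²(a/R) gives f = kMa.
Combining, a = g sinθ/(1+k) and f = kMa = kMg sinθ/(1+k).
f = (2/3) × 5.72 × 10 × sin33.8° / 1.667 ≈ 12.7 N.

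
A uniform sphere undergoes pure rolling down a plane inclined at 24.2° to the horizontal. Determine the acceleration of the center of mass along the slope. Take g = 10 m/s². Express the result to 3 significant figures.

With I = (2/5)MR², the ratio k = I/(MR²) is 0.4.
Translational: Mg sinθ − f = Ma. Rotational about the CM: fR = Iα = kMRa, so f = kMa.
Eliminating f: Mg sinθ = (1+k)Ma, so a = g sinθ/(1+k) = 10 × sin24.2° / 1.4 ≈ 2.93 m/s².

a ≈ 2.93 m/s²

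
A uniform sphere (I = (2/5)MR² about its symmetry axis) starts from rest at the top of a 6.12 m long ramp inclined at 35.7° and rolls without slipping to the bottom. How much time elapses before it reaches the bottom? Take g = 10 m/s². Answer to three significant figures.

t ≈ 1.71 s

For this body I = (2/5)MR², i.e. k = I/(MR²) = 0.4.
Along the incline Mg sinθ − f = Ma, and torque about the center fR = Iα = kMR²(a/R) gives f = kMa.
Hence a = g sinθ/(1+k) = 10×sin35.7°/1.4 = 4.168 m/s².
With constant a from rest, t = √(2L/a) = √(2·6.12/4.168) ≈ 1.71 s.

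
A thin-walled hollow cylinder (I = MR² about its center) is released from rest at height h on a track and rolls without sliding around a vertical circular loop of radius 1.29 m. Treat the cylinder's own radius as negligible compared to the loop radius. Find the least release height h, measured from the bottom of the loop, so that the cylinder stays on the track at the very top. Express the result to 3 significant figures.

Here I = MR², so the shape factor k = I/(MR²) = 1.
At the top, contact is just lost when gravity alone supplies the centripetal force: Mg = Mv_top²/r, i.e. v_top² = gr.
With ω = v/R, the kinetic energy at speed v is ½(1+k)Mv² = Mv².
Energy conservation from release (height h) to the top (height 2r): Mgh = Mg(2r) + M·gr.
Thus h_min = 2r + (1+k)r/2 = r(2 + 2/2) = 1.29 × 3 ≈ 3.87 m.

h_min ≈ 3.87 m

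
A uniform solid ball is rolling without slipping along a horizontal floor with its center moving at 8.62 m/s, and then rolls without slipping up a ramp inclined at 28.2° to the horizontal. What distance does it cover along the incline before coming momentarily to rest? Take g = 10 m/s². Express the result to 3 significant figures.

The moment of inertia is (2/5)MR², giving k ≡ I/(MR²) = 0.4.
The rolling condition ω = v/R makes the rotational term ½I(v/R)² = ½kMv², so KE_total = ½(1+k)Mv² = (7/10)Mv².
Setting this equal to Mgh gives the vertical rise h = (1+k)v₀²/(2g) = 1.4×8.62²/(2×10) = 5.201 m.
Along the incline, d = h/sinθ = 5.201/sin28.2° ≈ 11.0 m.

d ≈ 11.0 m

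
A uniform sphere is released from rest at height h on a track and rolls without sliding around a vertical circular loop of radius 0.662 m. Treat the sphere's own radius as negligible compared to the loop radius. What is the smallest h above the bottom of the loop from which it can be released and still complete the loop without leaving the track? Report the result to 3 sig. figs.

With I = (2/5)MR², the ratio k = I/(MR²) is 0.4.
At the top of the loop, the minimum-contact condition is Mg = Mv_top²/r, so v_top² = gr.
With ω = v/R, the kinetic energy at speed v is ½(1+k)Mv² = (7/10)Mv².
Energy conservation from release (height h) to the top (height 2r): Mgh = Mg(2r) + (7/10)M·gr.
Thus h_min = 2r + (1+k)r/2 = r(2 + 1.4/2) = 0.662 × 2.7 ≈ 1.79 m.

h_min ≈ 1.79 m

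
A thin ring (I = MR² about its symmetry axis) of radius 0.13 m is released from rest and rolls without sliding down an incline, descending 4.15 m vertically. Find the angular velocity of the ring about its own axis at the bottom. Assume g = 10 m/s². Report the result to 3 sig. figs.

The moment of inertia is MR², giving k ≡ I/(MR²) = 1.
Rolling without slipping gives ω = v/R, so the total kinetic energy is ½Mv² + ½Iω² = ½(1+k)Mv² = Mv².
Energy conservation Mgh = ½(1+k)Mv² gives v = √(2gh/(1+k)) = √(2 × 10 × 4.15 / 2) = 6.442 m/s.
Then ω = v/R = 6.442 / 0.13 ≈ 49.6 rad/s.

ω ≈ 49.6 rad/s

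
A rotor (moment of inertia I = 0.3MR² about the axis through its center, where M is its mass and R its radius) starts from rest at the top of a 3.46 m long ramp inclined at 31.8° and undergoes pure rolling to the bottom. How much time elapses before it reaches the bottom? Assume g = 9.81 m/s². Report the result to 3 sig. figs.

t ≈ 1.32 s

With I = 0.3MR², the ratio k = I/(MR²) is 0.3.
Along the incline Mg sinθ − f = Ma, and torque about the center fR = Iα = kMR²(a/R) gives f = kMa.
Hence a = g sinθ/(1+k) = 9.81×sin31.8°/1.3 = 3.976 m/s².
With constant a from rest, t = √(2L/a) = √(2·3.46/3.976) ≈ 1.32 s.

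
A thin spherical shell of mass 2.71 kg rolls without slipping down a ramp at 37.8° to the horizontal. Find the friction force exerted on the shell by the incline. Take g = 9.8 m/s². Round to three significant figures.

Here I = (2/3)MR², so the shape factor k = I/(MR²) = 2/3.
Along the incline Mg sinθ − f = Ma, and torque about the center fR = Iα = kMR²(a/R) gives f = kMa.
Combining, a = g sinθ/(1+k) and f = kMa = kMg sinθ/(1+k).
f = (2/3) × 2.71 × 9.8 × sin37.8° / 1.667 ≈ 6.51 N.

f ≈ 6.51 N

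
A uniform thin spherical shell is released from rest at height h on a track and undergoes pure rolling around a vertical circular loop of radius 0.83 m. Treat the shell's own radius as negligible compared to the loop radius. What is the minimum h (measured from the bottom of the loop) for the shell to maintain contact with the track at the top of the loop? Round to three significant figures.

With I = (2/3)MR², the ratio k = I/(MR²) is 2/3.
At the top, contact is just lost when gravity alone supplies the centripetal force: Mg = Mv_top²/r, i.e. v_top² = gr.
With ω = v/R, the kinetic energy at speed v is ½(1+k)Mv² = (5/6)Mv².
Energy conservation from release (height h) to the top (height 2r): Mgh = Mg(2r) + (5/6)M·gr.
Thus h_min = 2r + (1+k)r/2 = r(2 + 1.667/2) = 0.83 × 2.833 ≈ 2.35 m.

h_min ≈ 2.35 m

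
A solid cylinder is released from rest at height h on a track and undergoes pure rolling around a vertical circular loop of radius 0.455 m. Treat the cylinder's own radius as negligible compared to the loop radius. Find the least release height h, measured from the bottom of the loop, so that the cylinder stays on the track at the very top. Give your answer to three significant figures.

h_min ≈ 1.25 m

With I = (1/2)MR², the ratio k = I/(MR²) is 0.5.
At the top of the loop, the minimum-contact condition is Mg = Mv_top²/r, so v_top² = gr.
With ω = v/R, the kinetic energy at speed v is ½(1+k)Mv² = (3/4)Mv².
Energy conservation from release (height h) to the top (height 2r): Mgh = Mg(2r) + (3/4)M·gr.
Thus h_min = 2r + (1+k)r/2 = r(2 + 1.5/2) = 0.455 × 2.75 ≈ 1.25 m.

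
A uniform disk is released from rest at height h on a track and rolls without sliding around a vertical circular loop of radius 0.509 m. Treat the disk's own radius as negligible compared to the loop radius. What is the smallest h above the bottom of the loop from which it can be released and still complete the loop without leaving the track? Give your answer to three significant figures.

Here I = (1/2)MR², so the shape factor k = I/(MR²) = 0.5.
At the top of the loop, the minimum-contact condition is Mg = Mv_top²/r, so v_top² = gr.
With ω = v/R, the kinetic energy at speed v is ½(1+k)Mv² = (3/4)Mv².
Energy conservation from release (height h) to the top (height 2r): Mgh = Mg(2r) + (3/4)M·gr.
Thus h_min = 2r + (1+k)r/2 = r(2 + 1.5/2) = 0.509 × 2.75 ≈ 1.40 m.

h_min ≈ 1.40 m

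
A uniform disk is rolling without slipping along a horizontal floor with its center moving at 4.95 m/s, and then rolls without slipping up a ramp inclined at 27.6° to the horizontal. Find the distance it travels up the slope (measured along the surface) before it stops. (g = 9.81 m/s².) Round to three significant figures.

d ≈ 4.04 m

The moment of inertia is (1/2)MR², giving k ≡ I/(MR²) = 0.5.
Rolling without slipping gives ω = v/R, so the total kinetic energy is ½Mv² + ½Iω² = ½(1+k)Mv² = (3/4)Mv².
Setting this equal to Mgh gives the vertical rise h = (1+k)v₀²/(2g) = 1.5×4.95²/(2×9.81) = 1.873 m.
Along the incline, d = h/sinθ = 1.873/sin27.6° ≈ 4.04 m.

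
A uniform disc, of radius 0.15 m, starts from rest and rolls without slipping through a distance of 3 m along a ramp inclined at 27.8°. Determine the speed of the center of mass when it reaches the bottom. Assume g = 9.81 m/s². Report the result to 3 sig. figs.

v ≈ 4.28 m/s

Here I = (1/2)MR², so the shape factor k = I/(MR²) = 0.5.
Since it rolls without slipping, ω = v/R and KE = ½Mv² + ½Iω² = ½(1+k)Mv² = (3/4)Mv².
The vertical drop is h = L sinθ = 3 × sin27.8° = 1.399 m.
Energy conservation: Mgh = (3/4)Mv², so v = √(2gh/(1+k)) = √(2 × 9.81 × 1.399 / 1.5) ≈ 4.28 m/s.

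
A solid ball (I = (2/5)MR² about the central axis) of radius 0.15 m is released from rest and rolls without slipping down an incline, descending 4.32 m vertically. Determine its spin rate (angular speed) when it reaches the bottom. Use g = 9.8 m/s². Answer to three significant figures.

Here I = (2/5)MR², so the shape factor k = I/(MR²) = 0.4.
The rolling condition ω = v/R makes the rotational term ½I(v/R)² = ½kMv², so KE_total = ½(1+k)Mv² = (7/10)Mv².
Energy conservation Mgh = ½(1+k)Mv² gives v = √(2gh/(1+k)) = √(2 × 9.8 × 4.32 / 1.4) = 7.777 m/s.
Then ω = v/R = 7.777 / 0.15 ≈ 51.8 rad/s.

ω ≈ 51.8 rad/s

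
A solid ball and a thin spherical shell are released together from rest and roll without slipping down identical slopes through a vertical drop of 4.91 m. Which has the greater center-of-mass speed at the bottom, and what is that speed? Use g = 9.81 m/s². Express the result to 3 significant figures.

the solid ball, at v ≈ 8.30 m/s

For rolling without slipping, Mgh = ½(1+k)Mv² where k = I/(MR²), so v = √(2gh/(1+k)).
Solid ball: k = 0.4, giving v = √(2×9.81×4.91/1.4) = 8.295 m/s.
Thin spherical shell: k = 2/3, giving v = √(2×9.81×4.91/1.667) = 7.603 m/s.
The smaller k wins: the solid ball, at ≈ 8.30 m/s.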